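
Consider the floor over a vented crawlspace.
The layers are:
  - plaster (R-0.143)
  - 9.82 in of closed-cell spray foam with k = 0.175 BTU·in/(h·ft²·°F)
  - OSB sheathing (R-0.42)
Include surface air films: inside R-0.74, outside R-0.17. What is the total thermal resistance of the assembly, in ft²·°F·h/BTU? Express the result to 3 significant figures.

9.82/0.175 = 56.11
R_total = 0.74 + 0.143 + 56.11 + 0.42 + 0.17 = 57.59 ft²·°F·h/BTU

57.6 ft²·°F·h/BTU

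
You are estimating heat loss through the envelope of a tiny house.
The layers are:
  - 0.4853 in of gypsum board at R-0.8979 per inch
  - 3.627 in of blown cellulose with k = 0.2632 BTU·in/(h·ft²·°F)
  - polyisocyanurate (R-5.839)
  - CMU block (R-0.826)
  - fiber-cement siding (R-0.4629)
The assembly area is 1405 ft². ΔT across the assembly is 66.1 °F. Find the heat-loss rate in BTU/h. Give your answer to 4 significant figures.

4351 BTU/h

0.4853 × 0.8979 = 0.43575
3.627/0.2632 = 13.78
R_total = 0.43575 + 13.78 + 5.839 + 0.826 + 0.4629 = 21.344 ft²·°F·h/BTU
Q = A·ΔT/R = 1405 × 66.1 / 21.344 = 4351.1 BTU/h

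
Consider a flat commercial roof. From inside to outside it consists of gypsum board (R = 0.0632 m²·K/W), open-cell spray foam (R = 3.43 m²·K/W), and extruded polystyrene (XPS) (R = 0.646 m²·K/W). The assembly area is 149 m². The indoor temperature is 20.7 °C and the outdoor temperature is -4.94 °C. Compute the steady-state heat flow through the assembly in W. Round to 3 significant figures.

923 W

R_total = 0.0632 + 3.43 + 0.646 = 4.139 m²·K/W
Q = A·ΔT/R = 149 × (20.7 − (-4.94)) / 4.139 = 923 W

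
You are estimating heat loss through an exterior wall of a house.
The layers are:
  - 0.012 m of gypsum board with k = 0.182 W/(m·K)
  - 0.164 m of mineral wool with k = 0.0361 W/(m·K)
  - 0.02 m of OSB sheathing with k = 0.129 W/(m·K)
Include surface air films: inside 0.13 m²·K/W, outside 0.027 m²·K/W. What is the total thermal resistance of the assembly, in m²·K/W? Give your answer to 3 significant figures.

4.92 m²·K/W

0.012/0.182 = 0.06593
0.164/0.0361 = 4.543
0.02/0.129 = 0.155
R_total = 0.13 + 0.06593 + 4.543 + 0.155 + 0.027 = 4.921 m²·K/W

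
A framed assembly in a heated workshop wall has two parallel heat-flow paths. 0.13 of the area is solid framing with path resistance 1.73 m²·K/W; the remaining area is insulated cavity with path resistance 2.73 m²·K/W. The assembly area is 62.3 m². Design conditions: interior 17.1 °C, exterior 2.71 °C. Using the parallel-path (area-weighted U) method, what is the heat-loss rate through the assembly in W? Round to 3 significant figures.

353 W

U_eff = 0.87/2.73 + 0.13/1.73 = 0.3187 + 0.07514 = 0.3938
R_eff = 1/U_eff = 2.539 m²·K/W
Q = 62.3 × (17.1 − 2.71) / 2.539 = 353.1 W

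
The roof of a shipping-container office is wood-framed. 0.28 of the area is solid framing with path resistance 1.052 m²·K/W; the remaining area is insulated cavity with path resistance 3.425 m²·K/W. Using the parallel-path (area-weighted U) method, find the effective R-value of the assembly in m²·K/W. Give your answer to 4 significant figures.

U_eff = 0.72/3.425 + 0.28/1.052 = 0.21022 + 0.26616 = 0.47638
R_eff = 1/U_eff = 2.0992 m²·K/W

2.099 m²·K/W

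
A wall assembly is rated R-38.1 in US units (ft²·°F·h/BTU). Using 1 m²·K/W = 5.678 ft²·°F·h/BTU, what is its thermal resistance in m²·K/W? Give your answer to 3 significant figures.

R_SI = 38.1/5.678 = 6.71

6.71 m²·K/W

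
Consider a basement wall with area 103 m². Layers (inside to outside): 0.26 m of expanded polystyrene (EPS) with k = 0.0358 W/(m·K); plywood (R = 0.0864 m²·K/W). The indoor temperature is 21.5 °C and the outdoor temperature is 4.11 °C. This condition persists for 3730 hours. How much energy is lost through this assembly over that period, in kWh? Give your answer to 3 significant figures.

909 kWh

0.26/0.0358 = 7.263
R_total = 7.263 + 0.0864 = 7.349 m²·K/W
Q = 103 × (21.5 − 4.11) / 7.349 = 243.7 W
E = 243.7 W × 3730 h / 1000 = 909.1 kWh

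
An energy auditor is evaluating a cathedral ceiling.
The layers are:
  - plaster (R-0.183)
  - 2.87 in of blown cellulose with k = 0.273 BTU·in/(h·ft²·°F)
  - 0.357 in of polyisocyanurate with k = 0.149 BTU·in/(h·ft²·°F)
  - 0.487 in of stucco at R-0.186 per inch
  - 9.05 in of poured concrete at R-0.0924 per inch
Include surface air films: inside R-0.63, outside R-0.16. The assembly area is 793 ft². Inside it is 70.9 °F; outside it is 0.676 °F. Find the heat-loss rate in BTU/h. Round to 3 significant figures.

3760 BTU/h

2.87/0.273 = 10.51
0.357/0.149 = 2.396
0.487 × 0.186 = 0.09058
9.05 × 0.0924 = 0.8362
R_total = 0.63 + 0.183 + 10.51 + 2.396 + 0.09058 + 0.8362 + 0.16 = 14.81 ft²·°F·h/BTU
Q = A·ΔT/R = 793 × (70.9 − 0.676) / 14.81 = 3760 BTU/h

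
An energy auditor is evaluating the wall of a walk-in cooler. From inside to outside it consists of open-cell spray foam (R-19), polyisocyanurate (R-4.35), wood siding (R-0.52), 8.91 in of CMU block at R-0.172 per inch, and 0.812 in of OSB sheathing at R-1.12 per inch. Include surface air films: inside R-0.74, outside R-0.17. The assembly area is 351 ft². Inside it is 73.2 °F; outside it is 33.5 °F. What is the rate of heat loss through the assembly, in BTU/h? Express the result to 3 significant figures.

8.91 × 0.172 = 1.533
0.812 × 1.12 = 0.9094
R_total = 0.74 + 19 + 4.35 + 0.52 + 1.533 + 0.9094 + 0.17 = 27.22 ft²·°F·h/BTU
Q = A·ΔT/R = 351 × (73.2 − 33.5) / 27.22 = 511.9 BTU/h

512 BTU/h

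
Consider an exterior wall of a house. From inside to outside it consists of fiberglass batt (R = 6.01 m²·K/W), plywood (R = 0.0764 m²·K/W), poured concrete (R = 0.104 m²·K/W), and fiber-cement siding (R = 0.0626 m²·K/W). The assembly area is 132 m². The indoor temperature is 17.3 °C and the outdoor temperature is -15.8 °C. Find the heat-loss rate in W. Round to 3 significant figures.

699 W

R_total = 6.01 + 0.0764 + 0.104 + 0.0626 = 6.253 m²·K/W
Q = A·ΔT/R = 132 × (17.3 − (-15.8)) / 6.253 = 698.7 W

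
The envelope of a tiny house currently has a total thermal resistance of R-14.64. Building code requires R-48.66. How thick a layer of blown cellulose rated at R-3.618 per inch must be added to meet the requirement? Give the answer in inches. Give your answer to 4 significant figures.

ΔR = 48.66 − 14.64 = 34.02 ft²·°F·h/BTU
L = ΔR / (R/in) = 34.02/3.618 = 9.403 in

9.403 in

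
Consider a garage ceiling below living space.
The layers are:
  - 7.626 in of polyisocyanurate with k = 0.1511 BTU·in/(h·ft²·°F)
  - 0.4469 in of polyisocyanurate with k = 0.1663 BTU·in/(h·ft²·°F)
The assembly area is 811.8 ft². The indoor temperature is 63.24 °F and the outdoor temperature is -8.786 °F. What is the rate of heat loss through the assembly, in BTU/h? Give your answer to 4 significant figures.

7.626/0.1511 = 50.47
0.4469/0.1663 = 2.6873
R_total = 50.47 + 2.6873 = 53.157 ft²·°F·h/BTU
Q = A·ΔT/R = 811.8 × (63.24 − (-8.786)) / 53.157 = 1100 BTU/h

1100 BTU/h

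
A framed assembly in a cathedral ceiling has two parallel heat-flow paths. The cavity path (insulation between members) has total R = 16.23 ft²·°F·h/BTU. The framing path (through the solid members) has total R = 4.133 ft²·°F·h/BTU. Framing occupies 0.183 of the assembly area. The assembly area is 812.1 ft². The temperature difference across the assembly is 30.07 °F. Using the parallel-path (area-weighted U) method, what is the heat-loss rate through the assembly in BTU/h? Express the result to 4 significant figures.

2311 BTU/h

U_eff = 0.817/16.23 + 0.183/4.133 = 0.050339 + 0.044278 = 0.094617
R_eff = 1/U_eff = 10.569 ft²·°F·h/BTU
Q = 812.1 × 30.07 / 10.569 = 2310.5 BTU/h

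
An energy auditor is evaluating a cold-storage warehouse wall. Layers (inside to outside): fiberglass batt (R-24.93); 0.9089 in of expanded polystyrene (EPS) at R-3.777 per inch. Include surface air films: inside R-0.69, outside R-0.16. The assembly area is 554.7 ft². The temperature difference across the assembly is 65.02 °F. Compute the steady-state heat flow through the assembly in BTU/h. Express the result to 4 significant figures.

1235 BTU/h

0.9089 × 3.777 = 3.4329
R_total = 0.69 + 24.93 + 3.4329 + 0.16 = 29.213 ft²·°F·h/BTU
Q = A·ΔT/R = 554.7 × 65.02 / 29.213 = 1234.6 BTU/h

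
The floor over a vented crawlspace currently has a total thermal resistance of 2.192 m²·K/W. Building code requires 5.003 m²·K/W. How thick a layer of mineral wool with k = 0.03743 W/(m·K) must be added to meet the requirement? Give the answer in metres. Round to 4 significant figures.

ΔR = 5.003 − 2.192 = 2.811 m²·K/W
L = ΔR × k = 2.811 × 0.03743 = 0.10522 m

0.1052 m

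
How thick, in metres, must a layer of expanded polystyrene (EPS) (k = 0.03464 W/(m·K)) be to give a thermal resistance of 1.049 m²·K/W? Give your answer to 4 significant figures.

0.03634 m

L = R·k = 1.049 × 0.03464 = 0.036337 m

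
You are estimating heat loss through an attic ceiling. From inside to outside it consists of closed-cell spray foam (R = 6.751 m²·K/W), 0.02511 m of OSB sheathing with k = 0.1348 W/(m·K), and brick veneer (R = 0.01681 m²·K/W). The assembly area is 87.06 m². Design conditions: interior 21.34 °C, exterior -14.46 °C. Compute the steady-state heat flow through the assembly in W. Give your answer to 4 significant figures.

0.02511/0.1348 = 0.18628
R_total = 6.751 + 0.18628 + 0.01681 = 6.9541 m²·K/W
Q = A·ΔT/R = 87.06 × (21.34 − (-14.46)) / 6.9541 = 448.19 W

448.2 W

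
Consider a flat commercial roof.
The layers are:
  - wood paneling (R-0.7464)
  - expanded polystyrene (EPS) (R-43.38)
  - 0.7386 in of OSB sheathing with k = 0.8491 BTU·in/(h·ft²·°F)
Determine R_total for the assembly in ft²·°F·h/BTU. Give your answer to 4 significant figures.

0.7386/0.8491 = 0.86986
R_total = 0.7464 + 43.38 + 0.86986 = 44.996 ft²·°F·h/BTU

45.00 ft²·°F·h/BTU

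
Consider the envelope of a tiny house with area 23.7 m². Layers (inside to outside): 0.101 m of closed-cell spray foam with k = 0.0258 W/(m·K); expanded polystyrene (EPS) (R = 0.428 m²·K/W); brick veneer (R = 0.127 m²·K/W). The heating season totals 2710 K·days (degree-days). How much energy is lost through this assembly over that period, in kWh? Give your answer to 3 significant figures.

0.101/0.0258 = 3.915
R_total = 3.915 + 0.428 + 0.127 = 4.47 m²·K/W
E = A × HDD × 24 / R / 1000 = 23.7 × 2710 × 24 / 4.47 / 1000 = 344.9 kWh

345 kWh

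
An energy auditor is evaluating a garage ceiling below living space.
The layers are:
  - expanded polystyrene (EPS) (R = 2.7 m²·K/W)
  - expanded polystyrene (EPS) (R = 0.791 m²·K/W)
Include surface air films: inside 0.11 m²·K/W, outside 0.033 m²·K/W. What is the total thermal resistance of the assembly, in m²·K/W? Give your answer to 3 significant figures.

3.63 m²·K/W

R_total = 0.11 + 2.7 + 0.791 + 0.033 = 3.634 m²·K/W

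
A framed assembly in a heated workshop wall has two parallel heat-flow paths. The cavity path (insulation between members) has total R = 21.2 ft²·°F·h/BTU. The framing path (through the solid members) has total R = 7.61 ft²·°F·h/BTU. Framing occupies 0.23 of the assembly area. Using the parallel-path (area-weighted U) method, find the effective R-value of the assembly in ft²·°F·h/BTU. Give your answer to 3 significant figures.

15.0 ft²·°F·h/BTU

U_eff = 0.77/21.2 + 0.23/7.61 = 0.03632 + 0.03022 = 0.06654
R_eff = 1/U_eff = 15.03 ft²·°F·h/BTU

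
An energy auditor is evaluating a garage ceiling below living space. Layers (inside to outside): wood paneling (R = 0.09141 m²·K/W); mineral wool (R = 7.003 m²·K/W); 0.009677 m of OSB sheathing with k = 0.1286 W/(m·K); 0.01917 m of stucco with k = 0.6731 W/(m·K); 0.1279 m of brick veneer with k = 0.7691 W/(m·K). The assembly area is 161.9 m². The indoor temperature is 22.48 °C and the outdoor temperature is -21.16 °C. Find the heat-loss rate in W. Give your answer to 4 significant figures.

959.4 W

0.009677/0.1286 = 0.075249
0.01917/0.6731 = 0.02848
0.1279/0.7691 = 0.1663
R_total = 0.09141 + 7.003 + 0.075249 + 0.02848 + 0.1663 = 7.3644 m²·K/W
Q = A·ΔT/R = 161.9 × (22.48 − (-21.16)) / 7.3644 = 959.38 W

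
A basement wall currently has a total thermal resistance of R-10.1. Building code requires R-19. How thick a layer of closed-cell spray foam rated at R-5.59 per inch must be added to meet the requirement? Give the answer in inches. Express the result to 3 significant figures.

1.59 in

ΔR = 19 − 10.1 = 8.9 ft²·°F·h/BTU
L = ΔR / (R/in) = 8.9/5.59 = 1.592 in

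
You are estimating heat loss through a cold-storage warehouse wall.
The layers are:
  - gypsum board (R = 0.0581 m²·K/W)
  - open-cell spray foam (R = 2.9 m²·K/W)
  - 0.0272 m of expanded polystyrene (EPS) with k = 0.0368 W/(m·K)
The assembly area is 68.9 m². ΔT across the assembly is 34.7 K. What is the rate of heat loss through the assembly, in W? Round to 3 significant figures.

647 W

0.0272/0.0368 = 0.7391
R_total = 0.0581 + 2.9 + 0.7391 = 3.697 m²·K/W
Q = A·ΔT/R = 68.9 × 34.7 / 3.697 = 646.7 W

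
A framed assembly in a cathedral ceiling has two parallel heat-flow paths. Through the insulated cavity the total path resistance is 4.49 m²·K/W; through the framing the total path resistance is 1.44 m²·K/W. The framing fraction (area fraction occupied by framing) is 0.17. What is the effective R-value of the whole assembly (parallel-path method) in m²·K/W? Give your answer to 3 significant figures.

U_eff = 0.83/4.49 + 0.17/1.44 = 0.1849 + 0.1181 = 0.3029
R_eff = 1/U_eff = 3.301 m²·K/W

3.30 m²·K/W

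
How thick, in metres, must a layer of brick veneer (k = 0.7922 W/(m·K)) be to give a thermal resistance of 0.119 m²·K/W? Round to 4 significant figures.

L = R·k = 0.119 × 0.7922 = 0.094272 m

0.09427 m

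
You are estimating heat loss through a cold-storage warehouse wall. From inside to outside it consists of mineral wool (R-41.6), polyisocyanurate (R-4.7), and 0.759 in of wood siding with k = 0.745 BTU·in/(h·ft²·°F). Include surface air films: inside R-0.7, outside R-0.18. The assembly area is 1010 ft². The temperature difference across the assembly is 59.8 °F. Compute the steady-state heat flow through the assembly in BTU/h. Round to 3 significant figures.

0.759/0.745 = 1.019
R_total = 0.7 + 41.6 + 4.7 + 1.019 + 0.18 = 48.2 ft²·°F·h/BTU
Q = A·ΔT/R = 1010 × 59.8 / 48.2 = 1253 BTU/h

1250 BTU/h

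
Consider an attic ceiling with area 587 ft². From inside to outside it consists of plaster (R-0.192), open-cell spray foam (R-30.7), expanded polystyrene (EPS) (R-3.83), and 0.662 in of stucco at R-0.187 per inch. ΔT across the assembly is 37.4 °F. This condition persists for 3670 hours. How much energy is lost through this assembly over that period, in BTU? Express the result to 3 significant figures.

2310000 BTU

0.662 × 0.187 = 0.1238
R_total = 0.192 + 30.7 + 3.83 + 0.1238 = 34.85 ft²·°F·h/BTU
Q = 587 × 37.4 / 34.85 = 630 BTU/h
E = 630 × 3670 = 2312000 BTU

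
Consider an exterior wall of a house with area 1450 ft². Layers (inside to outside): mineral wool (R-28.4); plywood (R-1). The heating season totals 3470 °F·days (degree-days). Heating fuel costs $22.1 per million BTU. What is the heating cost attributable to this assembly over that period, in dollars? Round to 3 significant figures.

90.8 dollars

R_total = 28.4 + 1 = 29.4 ft²·°F·h/BTU
E = A × HDD × 24 / R = 1450 × 3470 × 24 / 29.4 = 4107000 BTU
Cost = 4107000/10⁶ × 22.1 = $90.77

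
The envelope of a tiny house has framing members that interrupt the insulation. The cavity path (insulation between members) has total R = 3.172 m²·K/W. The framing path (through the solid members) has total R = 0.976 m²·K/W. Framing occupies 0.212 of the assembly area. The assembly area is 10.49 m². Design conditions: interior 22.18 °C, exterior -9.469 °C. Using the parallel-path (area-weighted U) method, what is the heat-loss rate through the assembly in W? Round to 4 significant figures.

U_eff = 0.788/3.172 + 0.212/0.976 = 0.24842 + 0.21721 = 0.46564
R_eff = 1/U_eff = 2.1476 m²·K/W
Q = 10.49 × (22.18 − (-9.469)) / 2.1476 = 154.59 W

154.6 W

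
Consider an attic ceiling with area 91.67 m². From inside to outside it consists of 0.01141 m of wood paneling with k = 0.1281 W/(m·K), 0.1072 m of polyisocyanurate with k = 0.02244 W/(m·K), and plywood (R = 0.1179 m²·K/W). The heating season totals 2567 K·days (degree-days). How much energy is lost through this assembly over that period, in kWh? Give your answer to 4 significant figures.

1133 kWh

0.01141/0.1281 = 0.089071
0.1072/0.02244 = 4.7772
R_total = 0.089071 + 4.7772 + 0.1179 = 4.9842 m²·K/W
E = A × HDD × 24 / R / 1000 = 91.67 × 2567 × 24 / 4.9842 / 1000 = 1133.1 kWh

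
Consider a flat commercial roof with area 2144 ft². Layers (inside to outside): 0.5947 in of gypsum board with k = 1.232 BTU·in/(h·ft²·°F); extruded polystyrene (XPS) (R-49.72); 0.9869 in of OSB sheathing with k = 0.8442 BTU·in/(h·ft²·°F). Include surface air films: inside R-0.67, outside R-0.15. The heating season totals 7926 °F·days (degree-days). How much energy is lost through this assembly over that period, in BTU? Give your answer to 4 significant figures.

7814000 BTU

0.5947/1.232 = 0.48271
0.9869/0.8442 = 1.169
R_total = 0.67 + 0.48271 + 49.72 + 1.169 + 0.15 = 52.192 ft²·°F·h/BTU
E = A × HDD × 24 / R = 2144 × 7926 × 24 / 52.192 = 7814300 BTU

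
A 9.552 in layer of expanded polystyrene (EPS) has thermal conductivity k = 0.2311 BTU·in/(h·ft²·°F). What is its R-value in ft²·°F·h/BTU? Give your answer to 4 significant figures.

41.33 ft²·°F·h/BTU

R = L/k = 9.552/0.2311 = 41.333 ft²·°F·h/BTU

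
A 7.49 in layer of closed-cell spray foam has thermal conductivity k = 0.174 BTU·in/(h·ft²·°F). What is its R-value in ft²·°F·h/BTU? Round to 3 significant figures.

R = L/k = 7.49/0.174 = 43.05 ft²·°F·h/BTU

43.0 ft²·°F·h/BTU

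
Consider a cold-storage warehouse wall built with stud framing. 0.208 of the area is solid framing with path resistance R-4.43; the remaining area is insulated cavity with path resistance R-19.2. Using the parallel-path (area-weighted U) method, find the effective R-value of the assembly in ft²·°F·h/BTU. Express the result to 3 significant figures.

11.3 ft²·°F·h/BTU

U_eff = 0.792/19.2 + 0.208/4.43 = 0.04125 + 0.04695 = 0.0882
R_eff = 1/U_eff = 11.34 ft²·°F·h/BTU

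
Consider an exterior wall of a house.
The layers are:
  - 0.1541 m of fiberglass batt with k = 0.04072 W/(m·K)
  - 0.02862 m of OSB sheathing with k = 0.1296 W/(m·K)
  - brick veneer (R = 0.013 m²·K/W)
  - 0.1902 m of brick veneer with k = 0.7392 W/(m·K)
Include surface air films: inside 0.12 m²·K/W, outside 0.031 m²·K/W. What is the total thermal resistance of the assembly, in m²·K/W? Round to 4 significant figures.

0.1541/0.04072 = 3.7844
0.02862/0.1296 = 0.22083
0.1902/0.7392 = 0.25731
R_total = 0.12 + 3.7844 + 0.22083 + 0.013 + 0.25731 + 0.031 = 4.4265 m²·K/W

4.427 m²·K/W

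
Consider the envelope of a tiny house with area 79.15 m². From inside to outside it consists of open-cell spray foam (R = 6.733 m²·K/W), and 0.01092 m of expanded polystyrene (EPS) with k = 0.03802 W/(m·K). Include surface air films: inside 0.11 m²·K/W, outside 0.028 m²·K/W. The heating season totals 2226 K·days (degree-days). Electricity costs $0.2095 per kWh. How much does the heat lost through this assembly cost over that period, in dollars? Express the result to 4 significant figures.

0.01092/0.03802 = 0.28722
R_total = 0.11 + 6.733 + 0.28722 + 0.028 = 7.1582 m²·K/W
E = A × HDD × 24 / R / 1000 = 79.15 × 2226 × 24 / 7.1582 / 1000 = 590.72 kWh
Cost = 590.72 × 0.2095 = $123.76

123.8 dollars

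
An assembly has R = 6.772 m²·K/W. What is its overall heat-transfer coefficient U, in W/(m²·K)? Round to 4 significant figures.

U = 1/R = 1/6.772 = 0.14767

0.1477 W/(m²·K)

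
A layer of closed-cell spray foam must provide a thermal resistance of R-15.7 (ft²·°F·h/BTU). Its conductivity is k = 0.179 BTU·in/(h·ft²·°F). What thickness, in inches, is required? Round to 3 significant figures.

2.81 in

L = R × k = 15.7 × 0.179 = 2.81 in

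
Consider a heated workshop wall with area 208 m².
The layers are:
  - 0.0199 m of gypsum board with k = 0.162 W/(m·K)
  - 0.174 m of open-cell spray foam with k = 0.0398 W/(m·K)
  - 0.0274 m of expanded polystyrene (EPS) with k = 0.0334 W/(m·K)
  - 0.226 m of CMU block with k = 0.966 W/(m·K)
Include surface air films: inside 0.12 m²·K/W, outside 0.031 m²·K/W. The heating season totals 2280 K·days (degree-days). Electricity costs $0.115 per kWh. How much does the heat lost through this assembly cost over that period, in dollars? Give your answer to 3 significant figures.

0.0199/0.162 = 0.1228
0.174/0.0398 = 4.372
0.0274/0.0334 = 0.8204
0.226/0.966 = 0.234
R_total = 0.12 + 0.1228 + 4.372 + 0.8204 + 0.234 + 0.031 = 5.7 m²·K/W
E = A × HDD × 24 / R / 1000 = 208 × 2280 × 24 / 5.7 / 1000 = 1997 kWh
Cost = 1997 × 0.115 = $229.6

230 dollars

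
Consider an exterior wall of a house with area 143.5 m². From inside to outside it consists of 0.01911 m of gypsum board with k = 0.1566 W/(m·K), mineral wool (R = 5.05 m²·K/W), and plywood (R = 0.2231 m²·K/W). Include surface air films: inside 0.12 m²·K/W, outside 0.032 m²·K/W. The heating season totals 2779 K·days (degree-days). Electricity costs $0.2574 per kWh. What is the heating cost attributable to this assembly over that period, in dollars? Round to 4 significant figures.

444.1 dollars

0.01911/0.1566 = 0.12203
R_total = 0.12 + 0.12203 + 5.05 + 0.2231 + 0.032 = 5.5471 m²·K/W
E = A × HDD × 24 / R / 1000 = 143.5 × 2779 × 24 / 5.5471 / 1000 = 1725.4 kWh
Cost = 1725.4 × 0.2574 = $444.11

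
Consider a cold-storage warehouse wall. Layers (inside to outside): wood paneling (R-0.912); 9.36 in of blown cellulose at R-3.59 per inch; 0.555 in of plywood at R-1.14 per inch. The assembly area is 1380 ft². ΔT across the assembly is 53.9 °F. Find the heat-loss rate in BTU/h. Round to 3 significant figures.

9.36 × 3.59 = 33.6
0.555 × 1.14 = 0.6327
R_total = 0.912 + 33.6 + 0.6327 = 35.15 ft²·°F·h/BTU
Q = A·ΔT/R = 1380 × 53.9 / 35.15 = 2116 BTU/h

2120 BTU/h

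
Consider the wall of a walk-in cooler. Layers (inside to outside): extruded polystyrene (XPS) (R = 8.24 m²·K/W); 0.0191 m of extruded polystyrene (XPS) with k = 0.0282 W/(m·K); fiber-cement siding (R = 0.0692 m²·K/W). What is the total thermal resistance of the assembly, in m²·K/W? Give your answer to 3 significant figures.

8.99 m²·K/W

0.0191/0.0282 = 0.6773
R_total = 8.24 + 0.6773 + 0.0692 = 8.987 m²·K/W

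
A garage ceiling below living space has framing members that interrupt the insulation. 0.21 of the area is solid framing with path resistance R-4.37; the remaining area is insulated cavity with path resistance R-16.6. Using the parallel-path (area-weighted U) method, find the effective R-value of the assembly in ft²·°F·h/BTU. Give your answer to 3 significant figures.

U_eff = 0.79/16.6 + 0.21/4.37 = 0.04759 + 0.04805 = 0.09565
R_eff = 1/U_eff = 10.46 ft²·°F·h/BTU

10.5 ft²·°F·h/BTU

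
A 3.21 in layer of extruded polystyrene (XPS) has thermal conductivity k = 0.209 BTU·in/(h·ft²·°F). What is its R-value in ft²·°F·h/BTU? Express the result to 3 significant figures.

15.4 ft²·°F·h/BTU

R = L/k = 3.21/0.209 = 15.36 ft²·°F·h/BTU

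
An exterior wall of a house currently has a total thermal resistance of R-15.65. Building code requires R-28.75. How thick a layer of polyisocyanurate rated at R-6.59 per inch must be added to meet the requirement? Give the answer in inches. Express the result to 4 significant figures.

1.988 in

ΔR = 28.75 − 15.65 = 13.1 ft²·°F·h/BTU
L = ΔR / (R/in) = 13.1/6.59 = 1.9879 in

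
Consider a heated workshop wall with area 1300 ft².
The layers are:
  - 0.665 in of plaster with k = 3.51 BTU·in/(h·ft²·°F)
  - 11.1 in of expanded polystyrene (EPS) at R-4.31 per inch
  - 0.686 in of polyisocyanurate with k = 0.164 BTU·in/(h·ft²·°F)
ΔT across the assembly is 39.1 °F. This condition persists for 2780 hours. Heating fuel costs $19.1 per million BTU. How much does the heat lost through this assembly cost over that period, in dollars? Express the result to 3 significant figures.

0.665/3.51 = 0.1895
11.1 × 4.31 = 47.84
0.686/0.164 = 4.183
R_total = 0.1895 + 47.84 + 4.183 = 52.21 ft²·°F·h/BTU
Q = 1300 × 39.1 / 52.21 = 973.5 BTU/h
E = 973.5 × 2780 = 2706000 BTU
Cost = 2706000/10⁶ × 19.1 = $51.69

51.7 dollars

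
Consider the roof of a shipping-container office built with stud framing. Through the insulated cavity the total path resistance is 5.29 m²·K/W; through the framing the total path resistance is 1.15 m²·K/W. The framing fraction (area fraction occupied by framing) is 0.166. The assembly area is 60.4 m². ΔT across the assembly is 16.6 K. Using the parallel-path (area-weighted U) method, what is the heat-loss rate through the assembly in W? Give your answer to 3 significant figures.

U_eff = 0.834/5.29 + 0.166/1.15 = 0.1577 + 0.1443 = 0.302
R_eff = 1/U_eff = 3.311 m²·K/W
Q = 60.4 × 16.6 / 3.311 = 302.8 W

303 W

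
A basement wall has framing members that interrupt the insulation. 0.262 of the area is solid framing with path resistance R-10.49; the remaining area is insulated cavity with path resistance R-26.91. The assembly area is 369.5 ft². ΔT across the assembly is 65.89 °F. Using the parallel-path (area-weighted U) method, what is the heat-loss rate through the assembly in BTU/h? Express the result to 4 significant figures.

1276 BTU/h

U_eff = 0.738/26.91 + 0.262/10.49 = 0.027425 + 0.024976 = 0.052401
R_eff = 1/U_eff = 19.084 ft²·°F·h/BTU
Q = 369.5 × 65.89 / 19.084 = 1275.8 BTU/h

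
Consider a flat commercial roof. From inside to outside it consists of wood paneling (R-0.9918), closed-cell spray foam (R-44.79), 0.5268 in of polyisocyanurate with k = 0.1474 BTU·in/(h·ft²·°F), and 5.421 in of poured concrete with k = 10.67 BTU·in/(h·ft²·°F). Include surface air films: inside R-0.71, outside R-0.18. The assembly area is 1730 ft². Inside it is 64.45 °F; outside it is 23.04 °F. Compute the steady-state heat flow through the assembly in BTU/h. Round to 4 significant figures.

1412 BTU/h

0.5268/0.1474 = 3.5739
5.421/10.67 = 0.50806
R_total = 0.71 + 0.9918 + 44.79 + 3.5739 + 0.50806 + 0.18 = 50.754 ft²·°F·h/BTU
Q = A·ΔT/R = 1730 × (64.45 − 23.04) / 50.754 = 1411.5 BTU/h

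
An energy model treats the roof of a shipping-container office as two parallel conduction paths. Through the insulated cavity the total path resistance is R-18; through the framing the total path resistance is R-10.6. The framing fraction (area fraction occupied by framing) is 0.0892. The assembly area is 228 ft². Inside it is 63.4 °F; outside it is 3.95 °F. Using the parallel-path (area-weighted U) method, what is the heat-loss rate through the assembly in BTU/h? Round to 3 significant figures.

U_eff = 0.9108/18 + 0.0892/10.6 = 0.0506 + 0.008415 = 0.05902
R_eff = 1/U_eff = 16.94 ft²·°F·h/BTU
Q = 228 × (63.4 − 3.95) / 16.94 = 799.9 BTU/h

800 BTU/h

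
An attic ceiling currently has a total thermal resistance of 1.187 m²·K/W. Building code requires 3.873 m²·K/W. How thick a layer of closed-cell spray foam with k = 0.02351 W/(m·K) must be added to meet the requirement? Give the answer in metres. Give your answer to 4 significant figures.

ΔR = 3.873 − 1.187 = 2.686 m²·K/W
L = ΔR × k = 2.686 × 0.02351 = 0.063148 m

0.06315 m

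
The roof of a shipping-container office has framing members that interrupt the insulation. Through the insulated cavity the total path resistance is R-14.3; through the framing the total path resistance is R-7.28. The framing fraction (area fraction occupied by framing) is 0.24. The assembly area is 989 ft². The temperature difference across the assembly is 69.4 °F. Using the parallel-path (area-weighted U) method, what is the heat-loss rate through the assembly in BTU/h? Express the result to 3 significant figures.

5910 BTU/h

U_eff = 0.76/14.3 + 0.24/7.28 = 0.05315 + 0.03297 = 0.08611
R_eff = 1/U_eff = 11.61 ft²·°F·h/BTU
Q = 989 × 69.4 / 11.61 = 5911 BTU/h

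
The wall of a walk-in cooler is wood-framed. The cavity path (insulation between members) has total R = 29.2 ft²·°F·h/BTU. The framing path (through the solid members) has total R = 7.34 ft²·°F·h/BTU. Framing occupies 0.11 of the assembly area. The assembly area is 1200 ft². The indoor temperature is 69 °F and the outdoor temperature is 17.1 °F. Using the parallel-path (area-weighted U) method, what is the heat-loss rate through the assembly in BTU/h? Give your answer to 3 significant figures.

2830 BTU/h

U_eff = 0.89/29.2 + 0.11/7.34 = 0.03048 + 0.01499 = 0.04547
R_eff = 1/U_eff = 21.99 ft²·°F·h/BTU
Q = 1200 × (69 − 17.1) / 21.99 = 2832 BTU/h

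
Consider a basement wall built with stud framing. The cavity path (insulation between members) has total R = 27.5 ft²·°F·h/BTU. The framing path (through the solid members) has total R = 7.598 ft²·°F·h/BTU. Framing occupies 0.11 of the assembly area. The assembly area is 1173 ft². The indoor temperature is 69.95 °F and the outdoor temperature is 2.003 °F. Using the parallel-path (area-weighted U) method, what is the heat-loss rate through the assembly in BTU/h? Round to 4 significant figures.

3733 BTU/h

U_eff = 0.89/27.5 + 0.11/7.598 = 0.032364 + 0.014477 = 0.046841
R_eff = 1/U_eff = 21.349 ft²·°F·h/BTU
Q = 1173 × (69.95 − 2.003) / 21.349 = 3733.3 BTU/h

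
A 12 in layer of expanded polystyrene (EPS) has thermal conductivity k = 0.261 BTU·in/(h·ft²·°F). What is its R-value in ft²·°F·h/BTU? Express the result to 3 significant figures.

R = L/k = 12/0.261 = 45.98 ft²·°F·h/BTU

46.0 ft²·°F·h/BTU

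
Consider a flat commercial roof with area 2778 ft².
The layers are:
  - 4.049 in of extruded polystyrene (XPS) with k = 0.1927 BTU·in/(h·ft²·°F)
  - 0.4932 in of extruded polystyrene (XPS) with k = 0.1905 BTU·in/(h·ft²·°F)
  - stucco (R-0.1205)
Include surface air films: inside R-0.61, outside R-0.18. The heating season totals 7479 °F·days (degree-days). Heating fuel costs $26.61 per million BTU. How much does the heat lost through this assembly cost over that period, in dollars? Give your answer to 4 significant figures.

4.049/0.1927 = 21.012
0.4932/0.1905 = 2.589
R_total = 0.61 + 21.012 + 2.589 + 0.1205 + 0.18 = 24.511 ft²·°F·h/BTU
E = A × HDD × 24 / R = 2778 × 7479 × 24 / 24.511 = 20343000 BTU
Cost = 20343000/10⁶ × 26.61 = $541.33

541.3 dollars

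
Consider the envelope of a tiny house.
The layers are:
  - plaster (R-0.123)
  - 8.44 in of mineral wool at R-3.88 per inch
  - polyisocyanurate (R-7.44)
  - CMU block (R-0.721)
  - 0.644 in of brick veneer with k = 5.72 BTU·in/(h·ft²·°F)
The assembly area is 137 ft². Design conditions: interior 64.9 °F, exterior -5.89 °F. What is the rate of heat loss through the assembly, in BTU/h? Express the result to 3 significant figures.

8.44 × 3.88 = 32.75
0.644/5.72 = 0.1126
R_total = 0.123 + 32.75 + 7.44 + 0.721 + 0.1126 = 41.14 ft²·°F·h/BTU
Q = A·ΔT/R = 137 × (64.9 − (-5.89)) / 41.14 = 235.7 BTU/h

236 BTU/h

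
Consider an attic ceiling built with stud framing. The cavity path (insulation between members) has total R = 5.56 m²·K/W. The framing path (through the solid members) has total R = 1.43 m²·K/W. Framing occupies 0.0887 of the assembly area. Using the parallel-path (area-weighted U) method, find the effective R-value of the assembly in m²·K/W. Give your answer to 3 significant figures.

4.43 m²·K/W

U_eff = 0.9113/5.56 + 0.0887/1.43 = 0.1639 + 0.06203 = 0.2259
R_eff = 1/U_eff = 4.426 m²·K/W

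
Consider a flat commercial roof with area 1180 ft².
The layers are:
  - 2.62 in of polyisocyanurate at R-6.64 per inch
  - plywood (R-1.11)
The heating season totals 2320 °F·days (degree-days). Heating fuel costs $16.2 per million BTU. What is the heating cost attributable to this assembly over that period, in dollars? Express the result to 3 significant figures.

2.62 × 6.64 = 17.4
R_total = 17.4 + 1.11 = 18.51 ft²·°F·h/BTU
E = A × HDD × 24 / R = 1180 × 2320 × 24 / 18.51 = 3550000 BTU
Cost = 3550000/10⁶ × 16.2 = $57.51

57.5 dollars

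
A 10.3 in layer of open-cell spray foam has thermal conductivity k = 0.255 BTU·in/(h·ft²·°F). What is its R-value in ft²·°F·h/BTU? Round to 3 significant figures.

40.4 ft²·°F·h/BTU

R = L/k = 10.3/0.255 = 40.39 ft²·°F·h/BTU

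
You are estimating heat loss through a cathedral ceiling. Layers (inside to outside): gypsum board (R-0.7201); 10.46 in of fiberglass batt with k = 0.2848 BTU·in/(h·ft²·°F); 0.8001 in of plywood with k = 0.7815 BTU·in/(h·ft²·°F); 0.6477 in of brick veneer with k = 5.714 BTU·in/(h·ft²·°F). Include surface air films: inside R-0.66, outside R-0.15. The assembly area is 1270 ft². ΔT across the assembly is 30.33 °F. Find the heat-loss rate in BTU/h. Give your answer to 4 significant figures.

10.46/0.2848 = 36.728
0.8001/0.7815 = 1.0238
0.6477/5.714 = 0.11335
R_total = 0.66 + 0.7201 + 36.728 + 1.0238 + 0.11335 + 0.15 = 39.395 ft²·°F·h/BTU
Q = A·ΔT/R = 1270 × 30.33 / 39.395 = 977.77 BTU/h

977.8 BTU/h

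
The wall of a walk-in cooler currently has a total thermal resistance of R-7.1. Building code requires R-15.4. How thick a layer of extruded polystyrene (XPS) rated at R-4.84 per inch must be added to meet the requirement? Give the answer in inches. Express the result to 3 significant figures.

ΔR = 15.4 − 7.1 = 8.3 ft²·°F·h/BTU
L = ΔR / (R/in) = 8.3/4.84 = 1.715 in

1.71 in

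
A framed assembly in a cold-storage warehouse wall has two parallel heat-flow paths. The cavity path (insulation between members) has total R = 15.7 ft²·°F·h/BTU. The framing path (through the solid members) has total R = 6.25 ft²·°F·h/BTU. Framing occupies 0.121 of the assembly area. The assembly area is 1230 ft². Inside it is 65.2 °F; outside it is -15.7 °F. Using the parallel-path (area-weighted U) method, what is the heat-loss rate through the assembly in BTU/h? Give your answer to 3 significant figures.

U_eff = 0.879/15.7 + 0.121/6.25 = 0.05599 + 0.01936 = 0.07535
R_eff = 1/U_eff = 13.27 ft²·°F·h/BTU
Q = 1230 × (65.2 − (-15.7)) / 13.27 = 7498 BTU/h

7500 BTU/h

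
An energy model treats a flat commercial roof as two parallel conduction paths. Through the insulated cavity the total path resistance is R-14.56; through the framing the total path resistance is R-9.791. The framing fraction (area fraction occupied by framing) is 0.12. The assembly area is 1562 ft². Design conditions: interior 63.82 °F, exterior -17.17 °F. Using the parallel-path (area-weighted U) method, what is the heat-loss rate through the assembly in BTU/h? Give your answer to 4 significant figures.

9196 BTU/h

U_eff = 0.88/14.56 + 0.12/9.791 = 0.06044 + 0.012256 = 0.072696
R_eff = 1/U_eff = 13.756 ft²·°F·h/BTU
Q = 1562 × (63.82 − (-17.17)) / 13.756 = 9196.5 BTU/h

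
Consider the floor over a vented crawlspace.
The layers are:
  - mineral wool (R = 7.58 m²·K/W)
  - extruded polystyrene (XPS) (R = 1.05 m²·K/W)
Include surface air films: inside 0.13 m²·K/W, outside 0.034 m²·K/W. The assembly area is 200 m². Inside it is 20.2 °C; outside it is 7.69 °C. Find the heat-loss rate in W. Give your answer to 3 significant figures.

285 W

R_total = 0.13 + 7.58 + 1.05 + 0.034 = 8.794 m²·K/W
Q = A·ΔT/R = 200 × (20.2 − 7.69) / 8.794 = 284.5 W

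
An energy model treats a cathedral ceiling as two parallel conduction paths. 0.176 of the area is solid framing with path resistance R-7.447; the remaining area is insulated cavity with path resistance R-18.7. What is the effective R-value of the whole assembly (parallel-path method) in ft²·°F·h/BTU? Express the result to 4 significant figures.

U_eff = 0.824/18.7 + 0.176/7.447 = 0.044064 + 0.023634 = 0.067698
R_eff = 1/U_eff = 14.772 ft²·°F·h/BTU

14.77 ft²·°F·h/BTU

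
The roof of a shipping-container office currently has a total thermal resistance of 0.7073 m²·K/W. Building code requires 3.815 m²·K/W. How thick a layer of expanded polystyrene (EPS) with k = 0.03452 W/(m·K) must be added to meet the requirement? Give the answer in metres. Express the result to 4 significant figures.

0.1073 m

ΔR = 3.815 − 0.7073 = 3.1077 m²·K/W
L = ΔR × k = 3.1077 × 0.03452 = 0.10728 m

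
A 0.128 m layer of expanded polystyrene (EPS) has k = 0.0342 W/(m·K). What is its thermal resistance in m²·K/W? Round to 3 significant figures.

3.74 m²·K/W

R = L/k = 0.128/0.0342 = 3.743 m²·K/W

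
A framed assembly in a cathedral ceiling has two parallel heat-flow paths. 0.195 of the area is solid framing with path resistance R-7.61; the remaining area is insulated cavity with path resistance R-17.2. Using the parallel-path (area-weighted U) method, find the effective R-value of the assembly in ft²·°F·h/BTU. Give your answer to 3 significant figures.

U_eff = 0.805/17.2 + 0.195/7.61 = 0.0468 + 0.02562 = 0.07243
R_eff = 1/U_eff = 13.81 ft²·°F·h/BTU

13.8 ft²·°F·h/BTU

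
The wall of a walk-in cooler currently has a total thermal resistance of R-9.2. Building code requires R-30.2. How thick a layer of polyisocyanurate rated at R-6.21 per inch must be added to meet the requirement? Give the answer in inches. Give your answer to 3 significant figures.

3.38 in

ΔR = 30.2 − 9.2 = 21 ft²·°F·h/BTU
L = ΔR / (R/in) = 21/6.21 = 3.382 in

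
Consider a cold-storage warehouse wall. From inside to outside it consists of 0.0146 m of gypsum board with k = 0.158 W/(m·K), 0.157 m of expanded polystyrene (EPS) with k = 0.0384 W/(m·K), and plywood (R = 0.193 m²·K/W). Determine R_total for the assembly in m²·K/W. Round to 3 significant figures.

0.0146/0.158 = 0.09241
0.157/0.0384 = 4.089
R_total = 0.09241 + 4.089 + 0.193 = 4.374 m²·K/W

4.37 m²·K/W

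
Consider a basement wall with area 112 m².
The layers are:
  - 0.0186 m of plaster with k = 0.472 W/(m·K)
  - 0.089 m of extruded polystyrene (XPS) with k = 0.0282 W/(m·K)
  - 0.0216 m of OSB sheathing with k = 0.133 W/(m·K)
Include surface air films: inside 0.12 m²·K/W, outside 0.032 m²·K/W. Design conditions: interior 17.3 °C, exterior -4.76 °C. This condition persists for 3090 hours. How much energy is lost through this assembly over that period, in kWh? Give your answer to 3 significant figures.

2180 kWh

0.0186/0.472 = 0.03941
0.089/0.0282 = 3.156
0.0216/0.133 = 0.1624
R_total = 0.12 + 0.03941 + 3.156 + 0.1624 + 0.032 = 3.51 m²·K/W
Q = 112 × (17.3 − (-4.76)) / 3.51 = 703.9 W
E = 703.9 W × 3090 h / 1000 = 2175 kWh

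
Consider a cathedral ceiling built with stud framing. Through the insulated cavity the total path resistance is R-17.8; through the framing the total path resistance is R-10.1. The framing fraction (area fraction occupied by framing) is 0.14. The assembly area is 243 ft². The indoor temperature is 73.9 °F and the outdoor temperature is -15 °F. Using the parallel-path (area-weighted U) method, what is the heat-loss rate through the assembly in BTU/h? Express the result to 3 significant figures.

1340 BTU/h

U_eff = 0.86/17.8 + 0.14/10.1 = 0.04831 + 0.01386 = 0.06218
R_eff = 1/U_eff = 16.08 ft²·°F·h/BTU
Q = 243 × (73.9 − (-15)) / 16.08 = 1343 BTU/h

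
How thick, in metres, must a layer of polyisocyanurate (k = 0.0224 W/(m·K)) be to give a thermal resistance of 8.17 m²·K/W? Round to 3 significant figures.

0.183 m

L = R·k = 8.17 × 0.0224 = 0.183 m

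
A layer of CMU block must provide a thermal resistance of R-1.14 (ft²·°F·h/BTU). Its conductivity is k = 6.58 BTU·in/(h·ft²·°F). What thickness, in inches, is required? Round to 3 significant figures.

7.50 in

L = R × k = 1.14 × 6.58 = 7.501 in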